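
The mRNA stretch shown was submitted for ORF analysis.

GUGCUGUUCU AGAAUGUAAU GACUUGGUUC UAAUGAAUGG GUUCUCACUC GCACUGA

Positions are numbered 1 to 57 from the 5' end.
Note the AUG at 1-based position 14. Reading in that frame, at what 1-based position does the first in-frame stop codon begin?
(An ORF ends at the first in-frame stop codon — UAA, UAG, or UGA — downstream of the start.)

Codons from position 14: AUG (14–16), UAA (17–19).
UAA is a stop codon; it begins at position 17.

17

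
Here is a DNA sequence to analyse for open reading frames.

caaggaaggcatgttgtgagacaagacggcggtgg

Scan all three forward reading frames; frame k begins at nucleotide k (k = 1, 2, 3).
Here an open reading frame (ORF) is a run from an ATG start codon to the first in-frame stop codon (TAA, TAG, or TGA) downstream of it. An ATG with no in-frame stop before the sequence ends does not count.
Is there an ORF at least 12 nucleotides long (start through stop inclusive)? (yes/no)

Frame 1: CAA GGA AGG CAT GTT GTG AGA CAA GAC GGC GGT — no ATG→stop ORF.
Frame 2: AAG GAA GGC ATG TTG TGA GAC AAG ACG GCG GTG — ATG at 11, stop TGA at 17 → 9 nt.
Frame 3: AGG AAG GCA TGT TGT GAG ACA AGA CGG CGG TGG — no ATG→stop ORF.
Largest ORF found is 9 nucleotides < 12, so no.

no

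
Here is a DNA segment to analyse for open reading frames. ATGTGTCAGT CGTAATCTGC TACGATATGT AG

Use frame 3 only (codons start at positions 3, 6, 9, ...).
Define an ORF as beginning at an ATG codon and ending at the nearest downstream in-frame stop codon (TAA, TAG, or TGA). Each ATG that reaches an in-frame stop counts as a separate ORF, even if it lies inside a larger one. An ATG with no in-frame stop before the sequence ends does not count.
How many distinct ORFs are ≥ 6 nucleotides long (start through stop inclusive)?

1

Frame 3: GTG TCA GTC GTA ATC TGC TAC GAT ATG TAG — ATG at 27, stop TAG at 30 → 6 nt.
ORFs ≥ 6 nucleotides: frame 3 27–32 (6 nucleotides). Count = 1.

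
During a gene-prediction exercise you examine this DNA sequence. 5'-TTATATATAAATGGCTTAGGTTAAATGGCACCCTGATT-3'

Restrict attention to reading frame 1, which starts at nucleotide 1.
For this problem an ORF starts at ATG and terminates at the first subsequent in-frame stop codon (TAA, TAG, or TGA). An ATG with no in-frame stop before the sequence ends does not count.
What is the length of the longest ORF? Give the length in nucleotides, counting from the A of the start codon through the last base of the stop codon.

12

Frame 1: TTA TAT ATA AAT GGC TTA GGT TAA ATG GCA CCC TGA — ATG at 25, stop TGA at 34 → 12 nt.
Longest: frame 1, positions 25–36, 12 nt = 4 codons = 3 aa. → 12 nucleotides.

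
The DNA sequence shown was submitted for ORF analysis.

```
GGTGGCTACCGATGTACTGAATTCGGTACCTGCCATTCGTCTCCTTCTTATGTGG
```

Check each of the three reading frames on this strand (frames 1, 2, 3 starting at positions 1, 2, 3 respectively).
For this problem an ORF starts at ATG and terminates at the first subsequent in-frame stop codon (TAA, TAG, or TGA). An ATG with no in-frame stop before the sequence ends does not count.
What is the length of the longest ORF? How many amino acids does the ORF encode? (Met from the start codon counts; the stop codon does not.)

2

Frame 1: GGT GGC TAC CGA TGT ACT GAA TTC GGT ACC TGC CAT TCG TCT CCT TCT TAT GTG — no ATG→stop ORF.
Frame 2: GTG GCT ACC GAT GTA CTG AAT TCG GTA CCT GCC ATT CGT CTC CTT CTT ATG TGG — no ATG→stop ORF.
Frame 3: TGG CTA CCG ATG TAC TGA ATT CGG TAC CTG CCA TTC GTC TCC TTC TTA TGT — ATG at 12, stop TGA at 18 → 9 nt.
Longest: frame 3, positions 12–20, 9 nt = 3 codons = 2 aa. → 2 amino acids.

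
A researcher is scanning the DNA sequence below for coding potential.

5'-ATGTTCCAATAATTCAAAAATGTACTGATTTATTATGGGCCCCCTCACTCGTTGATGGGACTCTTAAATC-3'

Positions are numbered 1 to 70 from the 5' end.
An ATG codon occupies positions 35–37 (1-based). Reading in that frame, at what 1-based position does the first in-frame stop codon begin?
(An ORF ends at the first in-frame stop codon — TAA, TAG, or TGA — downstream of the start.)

53

Codons from position 35: ATG (35–37), GGC (38–40), CCC (41–43), CTC (44–46), ACT (47–49), CGT (50–52), TGA (53–55).
TGA is a stop codon; it begins at position 53.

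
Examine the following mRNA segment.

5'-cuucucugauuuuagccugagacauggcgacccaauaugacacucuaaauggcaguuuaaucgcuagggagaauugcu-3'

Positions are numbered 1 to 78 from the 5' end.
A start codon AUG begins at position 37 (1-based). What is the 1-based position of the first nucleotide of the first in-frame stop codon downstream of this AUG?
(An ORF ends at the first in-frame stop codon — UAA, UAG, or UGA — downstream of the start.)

Codons from position 37: AUG (37–39), ACA (40–42), CUC (43–45), UAA (46–48).
UAA is a stop codon; it begins at position 46.

46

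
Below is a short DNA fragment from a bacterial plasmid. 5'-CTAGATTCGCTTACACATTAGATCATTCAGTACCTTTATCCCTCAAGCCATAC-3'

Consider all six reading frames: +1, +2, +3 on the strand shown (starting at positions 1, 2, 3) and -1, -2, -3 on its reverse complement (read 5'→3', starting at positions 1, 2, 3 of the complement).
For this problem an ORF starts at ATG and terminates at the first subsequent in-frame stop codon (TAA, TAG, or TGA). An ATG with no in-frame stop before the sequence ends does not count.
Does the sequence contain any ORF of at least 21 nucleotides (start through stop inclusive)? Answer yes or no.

no

Reverse complement (5'→3'): GTATGGCTTGAGGGATAAAGGTACTGAATGATCTAATGTGTAAGCGAATCTAG
Frame +1: CTA GAT TCG CTT ACA CAT TAG ATC ATT CAG TAC CTT TAT CCC TCA AGC CAT — no ATG→stop ORF.
Frame +2: TAG ATT CGC TTA CAC ATT AGA TCA TTC AGT ACC TTT ATC CCT CAA GCC ATA — no ATG→stop ORF.
Frame +3: AGA TTC GCT TAC ACA TTA GAT CAT TCA GTA CCT TTA TCC CTC AAG CCA TAC — no ATG→stop ORF.
Frame -1: GTA TGG CTT GAG GGA TAA AGG TAC TGA ATG ATC TAA TGT GTA AGC GAA TCT — ATG at 28, stop TAA at 34 → 9 nt.
Frame -2: TAT GGC TTG AGG GAT AAA GGT ACT GAA TGA TCT AAT GTG TAA GCG AAT CTA — no ATG→stop ORF.
Frame -3: ATG GCT TGA GGG ATA AAG GTA CTG AAT GAT CTA ATG TGT AAG CGA ATC TAG — ATG at 3, stop TGA at 9 → 9 nt; ATG at 36, stop TAG at 51 → 18 nt.
Largest ORF found is 18 nucleotides < 21, so no.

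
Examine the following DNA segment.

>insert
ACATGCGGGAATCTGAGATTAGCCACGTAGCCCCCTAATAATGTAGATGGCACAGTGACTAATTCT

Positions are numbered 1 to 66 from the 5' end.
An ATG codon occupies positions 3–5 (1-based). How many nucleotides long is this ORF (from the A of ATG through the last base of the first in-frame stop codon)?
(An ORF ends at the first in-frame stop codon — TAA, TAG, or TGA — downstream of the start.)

36

Codons from position 3: ATG (3–5), CGG (6–8), GAA (9–11), TCT (12–14), GAG (15–17), ATT (18–20), AGC (21–23), CAC (24–26), GTA (27–29), GCC (30–32), CCC (33–35), TAA (36–38).
TAA is the first in-frame stop; ORF spans 3–38, 36 nucleotides.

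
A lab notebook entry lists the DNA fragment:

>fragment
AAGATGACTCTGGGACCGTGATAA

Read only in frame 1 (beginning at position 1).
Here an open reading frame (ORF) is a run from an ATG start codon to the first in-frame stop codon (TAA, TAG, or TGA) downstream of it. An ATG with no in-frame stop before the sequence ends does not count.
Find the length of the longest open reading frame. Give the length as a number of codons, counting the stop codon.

Frame 1: AAG ATG ACT CTG GGA CCG TGA TAA — ATG at 4, stop TGA at 19 → 18 nt.
Longest: frame 1, positions 4–21, 18 nt = 6 codons = 5 aa. → 6 codons.

6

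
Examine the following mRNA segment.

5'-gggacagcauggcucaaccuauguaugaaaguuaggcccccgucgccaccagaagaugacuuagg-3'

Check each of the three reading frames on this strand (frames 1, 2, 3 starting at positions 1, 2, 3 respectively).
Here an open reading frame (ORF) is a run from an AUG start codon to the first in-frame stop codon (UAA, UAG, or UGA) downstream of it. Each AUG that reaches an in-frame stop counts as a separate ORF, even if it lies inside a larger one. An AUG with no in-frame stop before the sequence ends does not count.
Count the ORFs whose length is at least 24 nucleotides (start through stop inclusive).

1

Frame 1: GGG ACA GCA UGG CUC AAC CUA UGU AUG AAA GUU AGG CCC CCG UCG CCA CCA GAA GAU GAC UUA — no AUG→stop ORF.
Frame 2: GGA CAG CAU GGC UCA ACC UAU GUA UGA AAG UUA GGC CCC CGU CGC CAC CAG AAG AUG ACU UAG — AUG at 56, stop UAG at 62 → 9 nt.
Frame 3: GAC AGC AUG GCU CAA CCU AUG UAU GAA AGU UAG GCC CCC GUC GCC ACC AGA AGA UGA CUU AGG — AUG at 9, stop UAG at 33 → 27 nt; AUG at 21, stop UAG at 33 → 15 nt.
ORFs ≥ 24 nucleotides: frame 3 9–35 (27 nucleotides). Count = 1.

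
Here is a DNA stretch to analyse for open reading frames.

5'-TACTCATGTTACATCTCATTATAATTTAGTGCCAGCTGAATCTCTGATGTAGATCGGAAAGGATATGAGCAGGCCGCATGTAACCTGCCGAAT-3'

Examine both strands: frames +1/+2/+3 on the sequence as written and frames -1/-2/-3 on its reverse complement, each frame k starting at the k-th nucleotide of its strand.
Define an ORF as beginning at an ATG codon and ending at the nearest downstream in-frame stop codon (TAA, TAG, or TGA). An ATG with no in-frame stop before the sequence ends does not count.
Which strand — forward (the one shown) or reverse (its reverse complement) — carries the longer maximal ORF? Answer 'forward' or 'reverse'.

Reverse complement (5'→3'): ATTCGGCAGGTTACATGCGGCCTGCTCATATCCTTTCCGATCTACATCAGAGATTCAGCTGGCACTAAATTATAATGAGATGTAACATGAGTA
Frame +1: TAC TCA TGT TAC ATC TCA TTA TAA TTT AGT GCC AGC TGA ATC TCT GAT GTA GAT CGG AAA GGA TAT GAG CAG GCC GCA TGT AAC CTG CCG AAT — no ATG→stop ORF.
Frame +2: ACT CAT GTT ACA TCT CAT TAT AAT TTA GTG CCA GCT GAA TCT CTG ATG TAG ATC GGA AAG GAT ATG AGC AGG CCG CAT GTA ACC TGC CGA — ATG at 47, stop TAG at 50 → 6 nt.
Frame +3: CTC ATG TTA CAT CTC ATT ATA ATT TAG TGC CAG CTG AAT CTC TGA TGT AGA TCG GAA AGG ATA TGA GCA GGC CGC ATG TAA CCT GCC GAA — ATG at 6, stop TAG at 27 → 24 nt; ATG at 78, stop TAA at 81 → 6 nt.
Frame -1: ATT CGG CAG GTT ACA TGC GGC CTG CTC ATA TCC TTT CCG ATC TAC ATC AGA GAT TCA GCT GGC ACT AAA TTA TAA TGA GAT GTA ACA TGA GTA — no ATG→stop ORF.
Frame -2: TTC GGC AGG TTA CAT GCG GCC TGC TCA TAT CCT TTC CGA TCT ACA TCA GAG ATT CAG CTG GCA CTA AAT TAT AAT GAG ATG TAA CAT GAG — ATG at 80, stop TAA at 83 → 6 nt.
Frame -3: TCG GCA GGT TAC ATG CGG CCT GCT CAT ATC CTT TCC GAT CTA CAT CAG AGA TTC AGC TGG CAC TAA ATT ATA ATG AGA TGT AAC ATG AGT — ATG at 15, stop TAA at 66 → 54 nt.
Forward-strand max 24 nt; reverse-strand max 54 nt. The reverse strand has the longer ORF.

reverse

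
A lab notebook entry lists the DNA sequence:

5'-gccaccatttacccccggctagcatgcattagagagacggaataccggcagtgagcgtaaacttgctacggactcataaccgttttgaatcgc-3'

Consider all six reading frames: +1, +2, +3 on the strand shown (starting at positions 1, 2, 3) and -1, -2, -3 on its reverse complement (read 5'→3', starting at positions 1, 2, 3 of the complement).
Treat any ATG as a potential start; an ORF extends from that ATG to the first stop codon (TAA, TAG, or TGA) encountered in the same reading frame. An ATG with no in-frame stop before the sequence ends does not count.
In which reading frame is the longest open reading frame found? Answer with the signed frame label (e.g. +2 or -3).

Reverse complement (5'→3'): GCGATTCAAAACGGTTATGAGTCCGTAGCAAGTTTACGCTCACTGCCGGTATTCCGTCTCTCTAATGCATGCTAGCCGGGGGTAAATGGTGGC
Frame +1: GCC ACC ATT TAC CCC CGG CTA GCA TGC ATT AGA GAG ACG GAA TAC CGG CAG TGA GCG TAA ACT TGC TAC GGA CTC ATA ACC GTT TTG AAT CGC — no ATG→stop ORF.
Frame +2: CCA CCA TTT ACC CCC GGC TAG CAT GCA TTA GAG AGA CGG AAT ACC GGC AGT GAG CGT AAA CTT GCT ACG GAC TCA TAA CCG TTT TGA ATC — no ATG→stop ORF.
Frame +3: CAC CAT TTA CCC CCG GCT AGC ATG CAT TAG AGA GAC GGA ATA CCG GCA GTG AGC GTA AAC TTG CTA CGG ACT CAT AAC CGT TTT GAA TCG — ATG at 24, stop TAG at 30 → 9 nt.
Frame -1: GCG ATT CAA AAC GGT TAT GAG TCC GTA GCA AGT TTA CGC TCA CTG CCG GTA TTC CGT CTC TCT AAT GCA TGC TAG CCG GGG GTA AAT GGT GGC — no ATG→stop ORF.
Frame -2: CGA TTC AAA ACG GTT ATG AGT CCG TAG CAA GTT TAC GCT CAC TGC CGG TAT TCC GTC TCT CTA ATG CAT GCT AGC CGG GGG TAA ATG GTG — ATG at 17, stop TAG at 26 → 12 nt; ATG at 65, stop TAA at 83 → 21 nt.
Frame -3: GAT TCA AAA CGG TTA TGA GTC CGT AGC AAG TTT ACG CTC ACT GCC GGT ATT CCG TCT CTC TAA TGC ATG CTA GCC GGG GGT AAA TGG TGG — no ATG→stop ORF.
Longest ORF is 21 nt in frame -2 (positions 65–85).

-2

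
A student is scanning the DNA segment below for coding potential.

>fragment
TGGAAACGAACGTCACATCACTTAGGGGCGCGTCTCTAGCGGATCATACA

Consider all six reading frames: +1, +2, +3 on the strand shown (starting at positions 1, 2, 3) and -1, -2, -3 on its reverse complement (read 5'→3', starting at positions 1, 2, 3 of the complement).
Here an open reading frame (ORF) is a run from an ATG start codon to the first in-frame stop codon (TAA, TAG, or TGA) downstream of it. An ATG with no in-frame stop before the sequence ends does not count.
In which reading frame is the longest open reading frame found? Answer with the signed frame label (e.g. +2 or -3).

Reverse complement (5'→3'): TGTATGATCCGCTAGAGACGCGCCCCTAAGTGATGTGACGTTCGTTTCCA
Frame +1: TGG AAA CGA ACG TCA CAT CAC TTA GGG GCG CGT CTC TAG CGG ATC ATA — no ATG→stop ORF.
Frame +2: GGA AAC GAA CGT CAC ATC ACT TAG GGG CGC GTC TCT AGC GGA TCA TAC — no ATG→stop ORF.
Frame +3: GAA ACG AAC GTC ACA TCA CTT AGG GGC GCG TCT CTA GCG GAT CAT ACA — no ATG→stop ORF.
Frame -1: TGT ATG ATC CGC TAG AGA CGC GCC CCT AAG TGA TGT GAC GTT CGT TTC — ATG at 4, stop TAG at 13 → 12 nt.
Frame -2: GTA TGA TCC GCT AGA GAC GCG CCC CTA AGT GAT GTG ACG TTC GTT TCC — no ATG→stop ORF.
Frame -3: TAT GAT CCG CTA GAG ACG CGC CCC TAA GTG ATG TGA CGT TCG TTT CCA — ATG at 33, stop TGA at 36 → 6 nt.
Longest ORF is 12 nt in frame -1 (positions 4–15).

-1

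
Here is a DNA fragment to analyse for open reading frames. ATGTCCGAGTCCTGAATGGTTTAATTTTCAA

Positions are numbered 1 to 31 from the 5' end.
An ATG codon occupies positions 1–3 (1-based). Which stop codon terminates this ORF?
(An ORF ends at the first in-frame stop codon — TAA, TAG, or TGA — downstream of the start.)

Codons from position 1: ATG (1–3), TCC (4–6), GAG (7–9), TCC (10–12), TGA (13–15).
The first in-frame stop codon is TGA.

TGA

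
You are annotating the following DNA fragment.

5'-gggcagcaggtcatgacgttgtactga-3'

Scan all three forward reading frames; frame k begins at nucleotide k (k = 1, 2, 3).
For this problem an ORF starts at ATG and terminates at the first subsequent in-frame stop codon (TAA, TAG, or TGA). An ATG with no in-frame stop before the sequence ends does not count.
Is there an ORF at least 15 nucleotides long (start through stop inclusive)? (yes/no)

Frame 1: GGG CAG CAG GTC ATG ACG TTG TAC TGA — ATG at 13, stop TGA at 25 → 15 nt.
Frame 2: GGC AGC AGG TCA TGA CGT TGT ACT — no ATG→stop ORF.
Frame 3: GCA GCA GGT CAT GAC GTT GTA CTG — no ATG→stop ORF.
Frame 1 has an ORF of 15 nucleotides (positions 13–27) ≥ 15, so yes.

yes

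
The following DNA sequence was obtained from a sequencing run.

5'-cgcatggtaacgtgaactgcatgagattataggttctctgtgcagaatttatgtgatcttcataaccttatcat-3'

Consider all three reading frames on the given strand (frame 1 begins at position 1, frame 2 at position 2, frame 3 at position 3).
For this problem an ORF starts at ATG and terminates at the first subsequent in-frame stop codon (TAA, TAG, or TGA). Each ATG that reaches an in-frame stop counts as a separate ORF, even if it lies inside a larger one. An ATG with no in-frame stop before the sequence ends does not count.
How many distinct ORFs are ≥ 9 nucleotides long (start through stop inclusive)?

2

Frame 1: CGC ATG GTA ACG TGA ACT GCA TGA GAT TAT AGG TTC TCT GTG CAG AAT TTA TGT GAT CTT CAT AAC CTT ATC — ATG at 4, stop TGA at 13 → 12 nt.
Frame 2: GCA TGG TAA CGT GAA CTG CAT GAG ATT ATA GGT TCT CTG TGC AGA ATT TAT GTG ATC TTC ATA ACC TTA TCA — no ATG→stop ORF.
Frame 3: CAT GGT AAC GTG AAC TGC ATG AGA TTA TAG GTT CTC TGT GCA GAA TTT ATG TGA TCT TCA TAA CCT TAT CAT — ATG at 21, stop TAG at 30 → 12 nt; ATG at 51, stop TGA at 54 → 6 nt.
ORFs ≥ 9 nucleotides: frame 1 4–15 (12 nucleotides), frame 3 21–32 (12 nucleotides). Count = 2.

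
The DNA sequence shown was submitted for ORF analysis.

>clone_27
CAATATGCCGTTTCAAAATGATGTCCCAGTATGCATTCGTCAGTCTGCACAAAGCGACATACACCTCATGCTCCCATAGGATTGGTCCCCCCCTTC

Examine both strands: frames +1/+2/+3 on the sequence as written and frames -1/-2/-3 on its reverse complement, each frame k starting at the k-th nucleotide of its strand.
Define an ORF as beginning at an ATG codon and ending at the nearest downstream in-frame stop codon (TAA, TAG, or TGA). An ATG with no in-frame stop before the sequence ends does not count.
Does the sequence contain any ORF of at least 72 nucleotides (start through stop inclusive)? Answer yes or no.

yes

Reverse complement (5'→3'): GAAGGGGGGGACCAATCCTATGGGAGCATGAGGTGTATGTCGCTTTGTGCAGACTGACGAATGCATACTGGGACATCATTTTGAAACGGCATATTG
Frame +1: CAA TAT GCC GTT TCA AAA TGA TGT CCC AGT ATG CAT TCG TCA GTC TGC ACA AAG CGA CAT ACA CCT CAT GCT CCC ATA GGA TTG GTC CCC CCC TTC — no ATG→stop ORF.
Frame +2: AAT ATG CCG TTT CAA AAT GAT GTC CCA GTA TGC ATT CGT CAG TCT GCA CAA AGC GAC ATA CAC CTC ATG CTC CCA TAG GAT TGG TCC CCC CCT — ATG at 5, stop TAG at 77 → 75 nt; ATG at 68, stop TAG at 77 → 12 nt.
Frame +3: ATA TGC CGT TTC AAA ATG ATG TCC CAG TAT GCA TTC GTC AGT CTG CAC AAA GCG ACA TAC ACC TCA TGC TCC CAT AGG ATT GGT CCC CCC CTT — no ATG→stop ORF.
Frame -1: GAA GGG GGG GAC CAA TCC TAT GGG AGC ATG AGG TGT ATG TCG CTT TGT GCA GAC TGA CGA ATG CAT ACT GGG ACA TCA TTT TGA AAC GGC ATA TTG — ATG at 28, stop TGA at 55 → 30 nt; ATG at 37, stop TGA at 55 → 21 nt; ATG at 61, stop TGA at 82 → 24 nt.
Frame -2: AAG GGG GGG ACC AAT CCT ATG GGA GCA TGA GGT GTA TGT CGC TTT GTG CAG ACT GAC GAA TGC ATA CTG GGA CAT CAT TTT GAA ACG GCA TAT — ATG at 20, stop TGA at 29 → 12 nt.
Frame -3: AGG GGG GGA CCA ATC CTA TGG GAG CAT GAG GTG TAT GTC GCT TTG TGC AGA CTG ACG AAT GCA TAC TGG GAC ATC ATT TTG AAA CGG CAT ATT — no ATG→stop ORF.
Frame +2 has an ORF of 75 nucleotides (positions 5–79) ≥ 72, so yes.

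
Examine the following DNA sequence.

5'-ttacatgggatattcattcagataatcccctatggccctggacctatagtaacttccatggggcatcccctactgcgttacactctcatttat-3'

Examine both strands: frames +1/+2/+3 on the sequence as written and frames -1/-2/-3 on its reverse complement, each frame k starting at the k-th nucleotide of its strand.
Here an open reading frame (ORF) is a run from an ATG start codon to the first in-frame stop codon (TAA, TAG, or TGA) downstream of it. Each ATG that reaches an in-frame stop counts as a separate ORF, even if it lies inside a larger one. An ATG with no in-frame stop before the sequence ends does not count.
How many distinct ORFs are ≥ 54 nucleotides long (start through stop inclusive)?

Reverse complement (5'→3'): ATAAATGAGAGTGTAACGCAGTAGGGGATGCCCCATGGAAGTTACTATAGGTCCAGGGCCATAGGGGATTATCTGAATGAATATCCCATGTAA
Frame +1: TTA CAT GGG ATA TTC ATT CAG ATA ATC CCC TAT GGC CCT GGA CCT ATA GTA ACT TCC ATG GGG CAT CCC CTA CTG CGT TAC ACT CTC ATT TAT — no ATG→stop ORF.
Frame +2: TAC ATG GGA TAT TCA TTC AGA TAA TCC CCT ATG GCC CTG GAC CTA TAG TAA CTT CCA TGG GGC ATC CCC TAC TGC GTT ACA CTC TCA TTT — ATG at 5, stop TAA at 23 → 21 nt; ATG at 32, stop TAG at 47 → 18 nt.
Frame +3: ACA TGG GAT ATT CAT TCA GAT AAT CCC CTA TGG CCC TGG ACC TAT AGT AAC TTC CAT GGG GCA TCC CCT ACT GCG TTA CAC TCT CAT TTA — no ATG→stop ORF.
Frame -1: ATA AAT GAG AGT GTA ACG CAG TAG GGG ATG CCC CAT GGA AGT TAC TAT AGG TCC AGG GCC ATA GGG GAT TAT CTG AAT GAA TAT CCC ATG TAA — ATG at 28, stop TAA at 91 → 66 nt; ATG at 88, stop TAA at 91 → 6 nt.
Frame -2: TAA ATG AGA GTG TAA CGC AGT AGG GGA TGC CCC ATG GAA GTT ACT ATA GGT CCA GGG CCA TAG GGG ATT ATC TGA ATG AAT ATC CCA TGT — ATG at 5, stop TAA at 14 → 12 nt; ATG at 35, stop TAG at 62 → 30 nt.
Frame -3: AAA TGA GAG TGT AAC GCA GTA GGG GAT GCC CCA TGG AAG TTA CTA TAG GTC CAG GGC CAT AGG GGA TTA TCT GAA TGA ATA TCC CAT GTA — no ATG→stop ORF.
ORFs ≥ 54 nucleotides: frame -1 28–93 (66 nucleotides). Count = 1.

1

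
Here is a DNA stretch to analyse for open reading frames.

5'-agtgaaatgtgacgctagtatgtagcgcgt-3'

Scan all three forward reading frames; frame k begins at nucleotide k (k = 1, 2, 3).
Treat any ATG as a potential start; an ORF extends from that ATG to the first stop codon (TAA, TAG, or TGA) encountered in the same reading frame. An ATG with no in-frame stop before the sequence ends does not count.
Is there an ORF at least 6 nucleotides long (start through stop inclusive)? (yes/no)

yes

Frame 1: AGT GAA ATG TGA CGC TAG TAT GTA GCG CGT — ATG at 7, stop TGA at 10 → 6 nt.
Frame 2: GTG AAA TGT GAC GCT AGT ATG TAG CGC — ATG at 20, stop TAG at 23 → 6 nt.
Frame 3: TGA AAT GTG ACG CTA GTA TGT AGC GCG — no ATG→stop ORF.
Frame 1 has an ORF of 6 nucleotides (positions 7–12) ≥ 6, so yes.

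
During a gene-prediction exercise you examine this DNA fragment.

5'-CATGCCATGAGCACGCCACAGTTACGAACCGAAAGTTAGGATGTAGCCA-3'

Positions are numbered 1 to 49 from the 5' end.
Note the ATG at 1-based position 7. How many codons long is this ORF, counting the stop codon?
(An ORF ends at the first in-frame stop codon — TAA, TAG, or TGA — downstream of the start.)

Codons from position 7: ATG (7–9), AGC (10–12), ACG (13–15), CCA (16–18), CAG (19–21), TTA (22–24), CGA (25–27), ACC (28–30), GAA (31–33), AGT (34–36), TAG (37–39).
TAG is the first in-frame stop; that's 11 codons including the stop.

11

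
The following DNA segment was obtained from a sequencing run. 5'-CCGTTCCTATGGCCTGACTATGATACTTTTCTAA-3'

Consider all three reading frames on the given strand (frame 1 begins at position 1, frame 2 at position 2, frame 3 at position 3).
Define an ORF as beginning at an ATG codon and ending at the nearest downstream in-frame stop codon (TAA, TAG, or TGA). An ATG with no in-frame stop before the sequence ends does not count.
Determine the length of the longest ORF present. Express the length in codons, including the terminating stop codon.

Frame 1: CCG TTC CTA TGG CCT GAC TAT GAT ACT TTT CTA — no ATG→stop ORF.
Frame 2: CGT TCC TAT GGC CTG ACT ATG ATA CTT TTC TAA — ATG at 20, stop TAA at 32 → 15 nt.
Frame 3: GTT CCT ATG GCC TGA CTA TGA TAC TTT TCT — ATG at 9, stop TGA at 15 → 9 nt.
Longest: frame 2, positions 20–34, 15 nt = 5 codons = 4 aa. → 5 codons.

5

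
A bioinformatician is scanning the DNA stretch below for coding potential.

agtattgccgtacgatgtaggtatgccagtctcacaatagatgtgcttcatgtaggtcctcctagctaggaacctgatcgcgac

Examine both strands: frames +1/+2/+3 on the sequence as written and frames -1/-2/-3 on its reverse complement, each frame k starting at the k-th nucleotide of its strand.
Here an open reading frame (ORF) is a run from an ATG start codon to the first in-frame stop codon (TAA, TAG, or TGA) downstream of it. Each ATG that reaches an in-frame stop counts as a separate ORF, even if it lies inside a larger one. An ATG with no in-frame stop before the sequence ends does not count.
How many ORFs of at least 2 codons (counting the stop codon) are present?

4

Reverse complement (5'→3'): GTCGCGATCAGGTTCCTAGCTAGGAGGACCTACATGAAGCACATCTATTGTGAGACTGGCATACCTACATCGTACGGCAATACT
Frame +1: AGT ATT GCC GTA CGA TGT AGG TAT GCC AGT CTC ACA ATA GAT GTG CTT CAT GTA GGT CCT CCT AGC TAG GAA CCT GAT CGC GAC — no ATG→stop ORF.
Frame +2: GTA TTG CCG TAC GAT GTA GGT ATG CCA GTC TCA CAA TAG ATG TGC TTC ATG TAG GTC CTC CTA GCT AGG AAC CTG ATC GCG — ATG at 23, stop TAG at 38 → 18 nt; ATG at 41, stop TAG at 53 → 15 nt; ATG at 50, stop TAG at 53 → 6 nt.
Frame +3: TAT TGC CGT ACG ATG TAG GTA TGC CAG TCT CAC AAT AGA TGT GCT TCA TGT AGG TCC TCC TAG CTA GGA ACC TGA TCG CGA — ATG at 15, stop TAG at 18 → 6 nt.
Frame -1: GTC GCG ATC AGG TTC CTA GCT AGG AGG ACC TAC ATG AAG CAC ATC TAT TGT GAG ACT GGC ATA CCT ACA TCG TAC GGC AAT ACT — no ATG→stop ORF.
Frame -2: TCG CGA TCA GGT TCC TAG CTA GGA GGA CCT ACA TGA AGC ACA TCT ATT GTG AGA CTG GCA TAC CTA CAT CGT ACG GCA ATA — no ATG→stop ORF.
Frame -3: CGC GAT CAG GTT CCT AGC TAG GAG GAC CTA CAT GAA GCA CAT CTA TTG TGA GAC TGG CAT ACC TAC ATC GTA CGG CAA TAC — no ATG→stop ORF.
ORFs ≥ 2 codons: frame +2 23–40 (6 codons), frame +2 41–55 (5 codons), frame +2 50–55 (2 codons), frame +3 15–20 (2 codons). Count = 4.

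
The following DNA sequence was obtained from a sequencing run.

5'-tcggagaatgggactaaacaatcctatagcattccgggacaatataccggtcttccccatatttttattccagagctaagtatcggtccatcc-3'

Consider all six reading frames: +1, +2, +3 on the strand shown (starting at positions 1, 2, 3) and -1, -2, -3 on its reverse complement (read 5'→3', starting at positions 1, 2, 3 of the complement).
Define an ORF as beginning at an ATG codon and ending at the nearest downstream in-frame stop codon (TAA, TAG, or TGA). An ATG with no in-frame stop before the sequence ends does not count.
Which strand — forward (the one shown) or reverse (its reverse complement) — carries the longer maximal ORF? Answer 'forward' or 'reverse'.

forward

Reverse complement (5'→3'): GGATGGACCGATACTTAGCTCTGGAATAAAAATATGGGGAAGACCGGTATATTGTCCCGGAATGCTATAGGATTGTTTAGTCCCATTCTCCGA
Frame +1: TCG GAG AAT GGG ACT AAA CAA TCC TAT AGC ATT CCG GGA CAA TAT ACC GGT CTT CCC CAT ATT TTT ATT CCA GAG CTA AGT ATC GGT CCA TCC — no ATG→stop ORF.
Frame +2: CGG AGA ATG GGA CTA AAC AAT CCT ATA GCA TTC CGG GAC AAT ATA CCG GTC TTC CCC ATA TTT TTA TTC CAG AGC TAA GTA TCG GTC CAT — ATG at 8, stop TAA at 77 → 72 nt.
Frame +3: GGA GAA TGG GAC TAA ACA ATC CTA TAG CAT TCC GGG ACA ATA TAC CGG TCT TCC CCA TAT TTT TAT TCC AGA GCT AAG TAT CGG TCC ATC — no ATG→stop ORF.
Frame -1: GGA TGG ACC GAT ACT TAG CTC TGG AAT AAA AAT ATG GGG AAG ACC GGT ATA TTG TCC CGG AAT GCT ATA GGA TTG TTT AGT CCC ATT CTC CGA — no ATG→stop ORF.
Frame -2: GAT GGA CCG ATA CTT AGC TCT GGA ATA AAA ATA TGG GGA AGA CCG GTA TAT TGT CCC GGA ATG CTA TAG GAT TGT TTA GTC CCA TTC TCC — ATG at 62, stop TAG at 68 → 9 nt.
Frame -3: ATG GAC CGA TAC TTA GCT CTG GAA TAA AAA TAT GGG GAA GAC CGG TAT ATT GTC CCG GAA TGC TAT AGG ATT GTT TAG TCC CAT TCT CCG — ATG at 3, stop TAA at 27 → 27 nt.
Forward-strand max 72 nt; reverse-strand max 27 nt. The forward strand has the longer ORF.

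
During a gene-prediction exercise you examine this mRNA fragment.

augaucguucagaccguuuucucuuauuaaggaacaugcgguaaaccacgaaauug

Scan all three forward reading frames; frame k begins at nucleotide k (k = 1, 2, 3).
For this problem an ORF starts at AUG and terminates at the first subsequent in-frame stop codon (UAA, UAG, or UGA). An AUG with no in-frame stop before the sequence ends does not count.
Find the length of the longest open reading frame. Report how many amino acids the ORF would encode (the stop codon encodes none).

9

Frame 1: AUG AUC GUU CAG ACC GUU UUC UCU UAU UAA GGA ACA UGC GGU AAA CCA CGA AAU — AUG at 1, stop UAA at 28 → 30 nt.
Frame 2: UGA UCG UUC AGA CCG UUU UCU CUU AUU AAG GAA CAU GCG GUA AAC CAC GAA AUU — no AUG→stop ORF.
Frame 3: GAU CGU UCA GAC CGU UUU CUC UUA UUA AGG AAC AUG CGG UAA ACC ACG AAA UUG — AUG at 36, stop UAA at 42 → 9 nt.
Longest: frame 1, positions 1–30, 30 nt = 10 codons = 9 aa. → 9 amino acids.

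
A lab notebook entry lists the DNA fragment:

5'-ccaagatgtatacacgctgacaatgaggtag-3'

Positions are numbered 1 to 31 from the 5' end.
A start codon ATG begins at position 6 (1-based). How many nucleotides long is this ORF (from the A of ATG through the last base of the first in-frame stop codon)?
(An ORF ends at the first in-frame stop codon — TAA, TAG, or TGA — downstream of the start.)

Codons from position 6: ATG (6–8), TAT (9–11), ACA (12–14), CGC (15–17), TGA (18–20).
TGA is the first in-frame stop; ORF spans 6–20, 15 nucleotides.

15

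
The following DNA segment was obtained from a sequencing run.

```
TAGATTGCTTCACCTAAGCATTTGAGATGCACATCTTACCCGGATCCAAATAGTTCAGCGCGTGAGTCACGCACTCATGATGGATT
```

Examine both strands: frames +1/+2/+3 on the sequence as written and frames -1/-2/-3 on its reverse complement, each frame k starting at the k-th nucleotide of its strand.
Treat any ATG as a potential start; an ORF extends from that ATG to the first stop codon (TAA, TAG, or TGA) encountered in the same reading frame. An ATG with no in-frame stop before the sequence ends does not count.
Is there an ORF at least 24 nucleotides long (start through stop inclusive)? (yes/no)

Reverse complement (5'→3'): AATCCATCATGAGTGCGTGACTCACGCGCTGAACTATTTGGATCCGGGTAAGATGTGCATCTCAAATGCTTAGGTGAAGCAATCTA
Frame +1: TAG ATT GCT TCA CCT AAG CAT TTG AGA TGC ACA TCT TAC CCG GAT CCA AAT AGT TCA GCG CGT GAG TCA CGC ACT CAT GAT GGA — no ATG→stop ORF.
Frame +2: AGA TTG CTT CAC CTA AGC ATT TGA GAT GCA CAT CTT ACC CGG ATC CAA ATA GTT CAG CGC GTG AGT CAC GCA CTC ATG ATG GAT — no ATG→stop ORF.
Frame +3: GAT TGC TTC ACC TAA GCA TTT GAG ATG CAC ATC TTA CCC GGA TCC AAA TAG TTC AGC GCG TGA GTC ACG CAC TCA TGA TGG ATT — ATG at 27, stop TAG at 51 → 27 nt.
Frame -1: AAT CCA TCA TGA GTG CGT GAC TCA CGC GCT GAA CTA TTT GGA TCC GGG TAA GAT GTG CAT CTC AAA TGC TTA GGT GAA GCA ATC — no ATG→stop ORF.
Frame -2: ATC CAT CAT GAG TGC GTG ACT CAC GCG CTG AAC TAT TTG GAT CCG GGT AAG ATG TGC ATC TCA AAT GCT TAG GTG AAG CAA TCT — ATG at 53, stop TAG at 71 → 21 nt.
Frame -3: TCC ATC ATG AGT GCG TGA CTC ACG CGC TGA ACT ATT TGG ATC CGG GTA AGA TGT GCA TCT CAA ATG CTT AGG TGA AGC AAT CTA — ATG at 9, stop TGA at 18 → 12 nt; ATG at 66, stop TGA at 75 → 12 nt.
Frame +3 has an ORF of 27 nucleotides (positions 27–53) ≥ 24, so yes.

yes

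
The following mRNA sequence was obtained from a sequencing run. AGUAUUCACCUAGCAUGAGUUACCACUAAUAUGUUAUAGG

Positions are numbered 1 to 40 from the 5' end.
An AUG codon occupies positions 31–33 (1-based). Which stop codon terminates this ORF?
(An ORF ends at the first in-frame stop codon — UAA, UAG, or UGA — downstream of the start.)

Codons from position 31: AUG (31–33), UUA (34–36), UAG (37–39).
The first in-frame stop codon is UAG.

UAG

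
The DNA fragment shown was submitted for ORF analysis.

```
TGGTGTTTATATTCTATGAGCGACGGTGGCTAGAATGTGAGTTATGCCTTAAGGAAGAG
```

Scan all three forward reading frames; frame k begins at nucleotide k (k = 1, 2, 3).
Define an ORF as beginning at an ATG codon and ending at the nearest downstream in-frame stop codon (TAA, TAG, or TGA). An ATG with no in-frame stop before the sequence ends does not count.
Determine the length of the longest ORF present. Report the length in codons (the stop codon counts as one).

Frame 1: TGG TGT TTA TAT TCT ATG AGC GAC GGT GGC TAG AAT GTG AGT TAT GCC TTA AGG AAG — ATG at 16, stop TAG at 31 → 18 nt.
Frame 2: GGT GTT TAT ATT CTA TGA GCG ACG GTG GCT AGA ATG TGA GTT ATG CCT TAA GGA AGA — ATG at 35, stop TGA at 38 → 6 nt; ATG at 44, stop TAA at 50 → 9 nt.
Frame 3: GTG TTT ATA TTC TAT GAG CGA CGG TGG CTA GAA TGT GAG TTA TGC CTT AAG GAA GAG — no ATG→stop ORF.
Longest: frame 1, positions 16–33, 18 nt = 6 codons = 5 aa. → 6 codons.

6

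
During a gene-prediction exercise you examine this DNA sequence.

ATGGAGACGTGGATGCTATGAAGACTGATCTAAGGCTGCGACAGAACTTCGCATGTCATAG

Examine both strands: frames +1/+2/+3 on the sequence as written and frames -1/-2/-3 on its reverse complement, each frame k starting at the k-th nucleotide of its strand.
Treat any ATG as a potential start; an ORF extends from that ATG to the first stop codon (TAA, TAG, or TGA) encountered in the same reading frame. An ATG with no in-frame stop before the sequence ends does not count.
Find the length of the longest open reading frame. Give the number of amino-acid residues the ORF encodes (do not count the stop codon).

Reverse complement (5'→3'): CTATGACATGCGAAGTTCTGTCGCAGCCTTAGATCAGTCTTCATAGCATCCACGTCTCCAT
Frame +1: ATG GAG ACG TGG ATG CTA TGA AGA CTG ATC TAA GGC TGC GAC AGA ACT TCG CAT GTC ATA — ATG at 1, stop TGA at 19 → 21 nt; ATG at 13, stop TGA at 19 → 9 nt.
Frame +2: TGG AGA CGT GGA TGC TAT GAA GAC TGA TCT AAG GCT GCG ACA GAA CTT CGC ATG TCA TAG — ATG at 53, stop TAG at 59 → 9 nt.
Frame +3: GGA GAC GTG GAT GCT ATG AAG ACT GAT CTA AGG CTG CGA CAG AAC TTC GCA TGT CAT — no ATG→stop ORF.
Frame -1: CTA TGA CAT GCG AAG TTC TGT CGC AGC CTT AGA TCA GTC TTC ATA GCA TCC ACG TCT CCA — no ATG→stop ORF.
Frame -2: TAT GAC ATG CGA AGT TCT GTC GCA GCC TTA GAT CAG TCT TCA TAG CAT CCA CGT CTC CAT — ATG at 8, stop TAG at 44 → 39 nt.
Frame -3: ATG ACA TGC GAA GTT CTG TCG CAG CCT TAG ATC AGT CTT CAT AGC ATC CAC GTC TCC — ATG at 3, stop TAG at 30 → 30 nt.
Longest: frame -2, positions 8–46, 39 nt = 13 codons = 12 aa. → 12 amino acids.

12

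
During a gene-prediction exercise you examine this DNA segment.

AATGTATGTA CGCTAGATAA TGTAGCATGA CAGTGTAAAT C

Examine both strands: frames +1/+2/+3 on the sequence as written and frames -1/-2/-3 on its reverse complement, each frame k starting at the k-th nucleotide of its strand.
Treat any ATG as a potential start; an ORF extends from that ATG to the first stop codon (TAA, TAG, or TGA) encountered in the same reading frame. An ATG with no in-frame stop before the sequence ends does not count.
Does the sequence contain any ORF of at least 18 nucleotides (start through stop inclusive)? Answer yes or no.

Reverse complement (5'→3'): GATTTACACTGTCATGCTACATTATCTAGCGTACATACATT
Frame +1: AAT GTA TGT ACG CTA GAT AAT GTA GCA TGA CAG TGT AAA — no ATG→stop ORF.
Frame +2: ATG TAT GTA CGC TAG ATA ATG TAG CAT GAC AGT GTA AAT — ATG at 2, stop TAG at 14 → 15 nt; ATG at 20, stop TAG at 23 → 6 nt.
Frame +3: TGT ATG TAC GCT AGA TAA TGT AGC ATG ACA GTG TAA ATC — ATG at 6, stop TAA at 18 → 15 nt; ATG at 27, stop TAA at 36 → 12 nt.
Frame -1: GAT TTA CAC TGT CAT GCT ACA TTA TCT AGC GTA CAT ACA — no ATG→stop ORF.
Frame -2: ATT TAC ACT GTC ATG CTA CAT TAT CTA GCG TAC ATA CAT — no ATG→stop ORF.
Frame -3: TTT ACA CTG TCA TGC TAC ATT ATC TAG CGT ACA TAC ATT — no ATG→stop ORF.
Largest ORF found is 15 nucleotides < 18, so no.

no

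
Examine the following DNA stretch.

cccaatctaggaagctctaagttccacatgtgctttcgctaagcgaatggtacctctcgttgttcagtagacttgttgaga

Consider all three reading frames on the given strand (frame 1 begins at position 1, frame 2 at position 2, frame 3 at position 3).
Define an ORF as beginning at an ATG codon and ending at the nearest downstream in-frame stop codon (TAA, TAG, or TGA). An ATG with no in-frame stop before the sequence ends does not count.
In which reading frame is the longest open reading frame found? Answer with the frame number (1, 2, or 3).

2

Frame 1: CCC AAT CTA GGA AGC TCT AAG TTC CAC ATG TGC TTT CGC TAA GCG AAT GGT ACC TCT CGT TGT TCA GTA GAC TTG TTG AGA — ATG at 28, stop TAA at 40 → 15 nt.
Frame 2: CCA ATC TAG GAA GCT CTA AGT TCC ACA TGT GCT TTC GCT AAG CGA ATG GTA CCT CTC GTT GTT CAG TAG ACT TGT TGA — ATG at 47, stop TAG at 68 → 24 nt.
Frame 3: CAA TCT AGG AAG CTC TAA GTT CCA CAT GTG CTT TCG CTA AGC GAA TGG TAC CTC TCG TTG TTC AGT AGA CTT GTT GAG — no ATG→stop ORF.
Longest ORF is 24 nt in frame 2 (positions 47–70).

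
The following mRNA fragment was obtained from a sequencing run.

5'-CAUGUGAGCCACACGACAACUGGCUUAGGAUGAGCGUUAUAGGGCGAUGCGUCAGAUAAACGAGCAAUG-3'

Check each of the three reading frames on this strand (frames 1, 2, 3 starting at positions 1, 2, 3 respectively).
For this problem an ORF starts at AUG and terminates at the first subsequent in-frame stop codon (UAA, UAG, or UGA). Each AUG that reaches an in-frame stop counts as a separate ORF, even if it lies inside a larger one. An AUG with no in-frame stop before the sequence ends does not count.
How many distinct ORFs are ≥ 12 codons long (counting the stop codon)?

Frame 1: CAU GUG AGC CAC ACG ACA ACU GGC UUA GGA UGA GCG UUA UAG GGC GAU GCG UCA GAU AAA CGA GCA AUG — no AUG→stop ORF.
Frame 2: AUG UGA GCC ACA CGA CAA CUG GCU UAG GAU GAG CGU UAU AGG GCG AUG CGU CAG AUA AAC GAG CAA — AUG at 2, stop UGA at 5 → 6 nt.
Frame 3: UGU GAG CCA CAC GAC AAC UGG CUU AGG AUG AGC GUU AUA GGG CGA UGC GUC AGA UAA ACG AGC AAU — AUG at 30, stop UAA at 57 → 30 nt.
No ORF reaches 12 codons. Count = 0.

0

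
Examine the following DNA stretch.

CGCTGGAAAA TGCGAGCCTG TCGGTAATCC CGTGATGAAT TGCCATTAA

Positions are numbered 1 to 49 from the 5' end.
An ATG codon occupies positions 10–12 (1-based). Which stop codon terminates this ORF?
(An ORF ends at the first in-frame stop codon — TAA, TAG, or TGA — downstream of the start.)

Codons from position 10: ATG (10–12), CGA (13–15), GCC (16–18), TGT (19–21), CGG (22–24), TAA (25–27).
The first in-frame stop codon is TAA.

TAA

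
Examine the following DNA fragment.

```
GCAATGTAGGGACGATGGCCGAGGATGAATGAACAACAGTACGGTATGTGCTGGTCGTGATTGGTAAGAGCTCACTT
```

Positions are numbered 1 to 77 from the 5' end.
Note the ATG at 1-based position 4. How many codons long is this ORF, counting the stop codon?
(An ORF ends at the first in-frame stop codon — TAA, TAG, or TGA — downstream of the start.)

2

Codons from position 4: ATG (4–6), TAG (7–9).
TAG is the first in-frame stop; that's 2 codons including the stop.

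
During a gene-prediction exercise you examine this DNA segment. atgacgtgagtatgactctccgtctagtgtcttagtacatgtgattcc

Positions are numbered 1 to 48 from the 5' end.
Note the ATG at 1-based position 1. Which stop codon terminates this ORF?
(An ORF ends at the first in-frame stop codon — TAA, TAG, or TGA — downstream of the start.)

TGA

Codons from position 1: ATG (1–3), ACG (4–6), TGA (7–9).
The first in-frame stop codon is TGA.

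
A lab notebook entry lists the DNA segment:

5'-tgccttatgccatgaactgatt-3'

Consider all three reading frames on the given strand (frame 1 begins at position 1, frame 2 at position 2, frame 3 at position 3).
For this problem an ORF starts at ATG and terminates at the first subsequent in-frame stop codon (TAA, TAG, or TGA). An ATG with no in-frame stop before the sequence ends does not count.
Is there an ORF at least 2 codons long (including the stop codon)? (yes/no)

Frame 1: TGC CTT ATG CCA TGA ACT GAT — ATG at 7, stop TGA at 13 → 9 nt.
Frame 2: GCC TTA TGC CAT GAA CTG ATT — no ATG→stop ORF.
Frame 3: CCT TAT GCC ATG AAC TGA — ATG at 12, stop TGA at 18 → 9 nt.
Frame 1 has an ORF of 3 codons (positions 7–15) ≥ 2, so yes.

yes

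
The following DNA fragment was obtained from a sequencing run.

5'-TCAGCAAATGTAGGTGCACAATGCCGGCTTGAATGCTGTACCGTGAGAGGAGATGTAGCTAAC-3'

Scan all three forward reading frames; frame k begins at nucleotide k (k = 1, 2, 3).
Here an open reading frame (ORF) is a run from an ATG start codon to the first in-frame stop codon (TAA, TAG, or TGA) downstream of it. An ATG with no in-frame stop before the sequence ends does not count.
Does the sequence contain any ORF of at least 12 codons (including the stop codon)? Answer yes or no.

no

Frame 1: TCA GCA AAT GTA GGT GCA CAA TGC CGG CTT GAA TGC TGT ACC GTG AGA GGA GAT GTA GCT AAC — no ATG→stop ORF.
Frame 2: CAG CAA ATG TAG GTG CAC AAT GCC GGC TTG AAT GCT GTA CCG TGA GAG GAG ATG TAG CTA — ATG at 8, stop TAG at 11 → 6 nt; ATG at 53, stop TAG at 56 → 6 nt.
Frame 3: AGC AAA TGT AGG TGC ACA ATG CCG GCT TGA ATG CTG TAC CGT GAG AGG AGA TGT AGC TAA — ATG at 21, stop TGA at 30 → 12 nt; ATG at 33, stop TAA at 60 → 30 nt.
Largest ORF found is 10 codons < 12, so no.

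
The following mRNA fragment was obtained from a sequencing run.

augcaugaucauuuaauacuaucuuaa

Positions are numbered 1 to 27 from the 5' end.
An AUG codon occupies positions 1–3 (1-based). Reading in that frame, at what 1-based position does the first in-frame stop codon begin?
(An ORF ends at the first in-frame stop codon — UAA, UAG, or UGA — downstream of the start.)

Codons from position 1: AUG (1–3), CAU (4–6), GAU (7–9), CAU (10–12), UUA (13–15), AUA (16–18), CUA (19–21), UCU (22–24), UAA (25–27).
UAA is a stop codon; it begins at position 25.

25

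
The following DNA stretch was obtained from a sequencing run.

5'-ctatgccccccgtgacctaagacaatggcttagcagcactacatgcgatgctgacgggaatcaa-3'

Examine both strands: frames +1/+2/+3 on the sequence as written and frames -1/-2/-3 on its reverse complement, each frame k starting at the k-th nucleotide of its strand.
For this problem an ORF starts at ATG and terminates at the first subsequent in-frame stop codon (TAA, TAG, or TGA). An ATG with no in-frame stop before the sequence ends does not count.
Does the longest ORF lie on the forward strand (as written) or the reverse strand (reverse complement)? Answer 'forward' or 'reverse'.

forward

Reverse complement (5'→3'): TTGATTCCCGTCAGCATCGCATGTAGTGCTGCTAAGCCATTGTCTTAGGTCACGGGGGGCATAG
Frame +1: CTA TGC CCC CCG TGA CCT AAG ACA ATG GCT TAG CAG CAC TAC ATG CGA TGC TGA CGG GAA TCA — ATG at 25, stop TAG at 31 → 9 nt; ATG at 43, stop TGA at 52 → 12 nt.
Frame +2: TAT GCC CCC CGT GAC CTA AGA CAA TGG CTT AGC AGC ACT ACA TGC GAT GCT GAC GGG AAT CAA — no ATG→stop ORF.
Frame +3: ATG CCC CCC GTG ACC TAA GAC AAT GGC TTA GCA GCA CTA CAT GCG ATG CTG ACG GGA ATC — ATG at 3, stop TAA at 18 → 18 nt.
Frame -1: TTG ATT CCC GTC AGC ATC GCA TGT AGT GCT GCT AAG CCA TTG TCT TAG GTC ACG GGG GGC ATA — no ATG→stop ORF.
Frame -2: TGA TTC CCG TCA GCA TCG CAT GTA GTG CTG CTA AGC CAT TGT CTT AGG TCA CGG GGG GCA TAG — no ATG→stop ORF.
Frame -3: GAT TCC CGT CAG CAT CGC ATG TAG TGC TGC TAA GCC ATT GTC TTA GGT CAC GGG GGG CAT — ATG at 21, stop TAG at 24 → 6 nt.
Forward-strand max 18 nt; reverse-strand max 6 nt. The forward strand has the longer ORF.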